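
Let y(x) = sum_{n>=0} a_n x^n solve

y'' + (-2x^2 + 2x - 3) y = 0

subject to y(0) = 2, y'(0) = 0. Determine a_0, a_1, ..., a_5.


Ansatz: y(x) = sum_{n>=0} a_n x^n, so y'(x) = sum_{n>=1} n a_n x^(n-1) and y''(x) = sum_{n>=2} n(n-1) a_n x^(n-2).
Substitute into P(x) y'' + Q(x) y' + R(x) y = 0 with P(x) = 1, Q(x) = 0, R(x) = -2x^2 + 2x - 3, and match powers of x.
Initial conditions: a_0 = 2, a_1 = 0.
Setting the coefficient of each power of x to zero and solving order by order (substituting the coefficients already found):
  x^0: 2 a_2 - 3 a_0 = 0  ->  2 a_2 = 3 a_0 = 6  ->  a_2 = 3
  x^1: 6 a_3 - 3 a_1 + 2 a_0 = 0  ->  6 a_3 = 3 a_1 - 2 a_0 = -4  ->  a_3 = -2/3
  x^2: 12 a_4 - 3 a_2 + 2 a_1 - 2 a_0 = 0  ->  12 a_4 = 3 a_2 - 2 a_1 + 2 a_0 = 13  ->  a_4 = 13/12
  x^3: 20 a_5 - 3 a_3 + 2 a_2 - 2 a_1 = 0  ->  20 a_5 = 3 a_3 - 2 a_2 + 2 a_1 = -8  ->  a_5 = -2/5
Truncated series: y(x) = 2 + 3 x^2 - (2/3) x^3 + (13/12) x^4 - (2/5) x^5 + O(x^6).

a_0 = 2; a_1 = 0; a_2 = 3; a_3 = -2/3; a_4 = 13/12; a_5 = -2/5


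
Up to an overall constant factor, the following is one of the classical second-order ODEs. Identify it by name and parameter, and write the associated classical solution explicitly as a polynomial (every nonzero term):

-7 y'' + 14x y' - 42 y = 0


All three coefficients share the factor -7; dividing through by -7 gives  y'' - 2x y' + 6 y = 0.
This matches the Hermite equation y'' - 2x y' + 2n y = 0 with 2n = 6, so n = 3; the polynomial solution is H_3(x).
With y = sum_k a_k x^k, matching x^k gives (k+2)(k+1) a_{k+2} = 2(k - n) a_k = 2(k - 3) a_k. The right side vanishes at k = 3, so the series with the parity of 3 terminates at degree 3.
Standard normalization: leading coefficient of H_n is 2^n, so a_3 = 2^3 = 8. Work downward with a_k = (k+1)(k+2) a_{k+2} / (2(k - n)):
  a_1 = (2)(3)(8) / (2(1 - 3)) = 48/(-4) = -12
Hence H_3(x) = 8 x^3 - 12 x.

H_3(x); series = 8 x^3 - 12 x


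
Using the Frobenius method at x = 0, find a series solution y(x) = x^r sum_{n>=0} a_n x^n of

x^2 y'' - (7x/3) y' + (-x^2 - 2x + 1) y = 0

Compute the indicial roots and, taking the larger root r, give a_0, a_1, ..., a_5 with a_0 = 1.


Write in Frobenius form y'' + (p(x)/x) y' + (q(x)/x^2) y = 0:
  p(x) = -7/3,  q(x) = -x^2 - 2x + 1.
Indicial equation: r(r-1) + (-7/3) r + (1) = 0 -> roots r_1 = 3, r_2 = 1/3.
Take r = r_1 = 3. Let y(x) = x^r sum_{n>=0} a_n x^n with a_0 = 1.
Substitute y = x^r sum a_n x^n and match x^{r+n}. The recurrence is
  D(n) a_n - 2 a_{n-1} - 1 a_{n-2} = 0,  where D(n) = (r+n)(r+n-1) + (-7/3)(r+n) + (1).
  a_n = [2 a_{n-1} + 1 a_{n-2}] / D(n).
Since the indicial polynomial factors as (r - r_1)(r - r_2), D(n) = (r_1 + n - r_1)(r_1 + n - r_2) = n(n + 8/3).
Evaluating step by step (a_0 = 1):
  n = 1: D(1) = 1(1 + 8/3) = 11/3; numerator = 2(1) = 2; a_1 = (2)/(11/3) = 6/11
  n = 2: D(2) = 2(2 + 8/3) = 28/3; numerator = 2(6/11) + 1(1) = 23/11; a_2 = (23/11)/(28/3) = 69/308
  n = 3: D(3) = 3(3 + 8/3) = 17; numerator = 2(69/308) + 1(6/11) = 153/154; a_3 = (153/154)/(17) = 9/154
  n = 4: D(4) = 4(4 + 8/3) = 80/3; numerator = 2(9/154) + 1(69/308) = 15/44; a_4 = (15/44)/(80/3) = 9/704
  n = 5: D(5) = 5(5 + 8/3) = 115/3; numerator = 2(9/704) + 1(9/154) = 207/2464; a_5 = (207/2464)/(115/3) = 27/12320

r = 3; a_0 = 1; a_1 = 6/11; a_2 = 69/308; a_3 = 9/154; a_4 = 9/704; a_5 = 27/12320


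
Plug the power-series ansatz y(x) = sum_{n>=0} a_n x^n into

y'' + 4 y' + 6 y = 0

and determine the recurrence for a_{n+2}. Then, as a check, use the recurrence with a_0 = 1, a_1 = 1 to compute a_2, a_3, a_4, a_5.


Substitute y = sum_n a_n x^n.
y''(x) has coefficient (n+2)(n+1) a_{n+2} at x^n;
4 y'(x) has coefficient 4 (n+1) a_{n+1} at x^n;
6 y(x) has coefficient 6 a_n at x^n.
Matching x^n: (n+2)(n+1) a_{n+2} + 4 (n+1) a_{n+1} + 6 a_n = 0.
Thus a_{n+2} = [-4 (n+1) a_{n+1} - 6 a_n] / ((n+1)(n+2)).

Check with a_0 = 1, a_1 = 1 (apply the recurrence for n = 0, 1, 2, 3): a_0 = 1, a_1 = 1, a_2 = -5, a_3 = 17/3, a_4 = -19/6, a_5 = 5/6.

a_(n+2) = [-4 (n+1) a_(n+1) - 6 a_n] / ((n+1)(n+2)); check: a_0 = 1, a_1 = 1, a_2 = -5, a_3 = 17/3, a_4 = -19/6, a_5 = 5/6


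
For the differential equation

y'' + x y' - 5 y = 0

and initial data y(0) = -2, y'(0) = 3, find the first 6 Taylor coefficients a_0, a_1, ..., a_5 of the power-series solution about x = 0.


Ansatz: y(x) = sum_{n>=0} a_n x^n, so y'(x) = sum_{n>=1} n a_n x^(n-1) and y''(x) = sum_{n>=2} n(n-1) a_n x^(n-2).
Substitute into P(x) y'' + Q(x) y' + R(x) y = 0 with P(x) = 1, Q(x) = x, R(x) = -5, and match powers of x.
Initial conditions: a_0 = -2, a_1 = 3.
Setting the coefficient of each power of x to zero and solving order by order (substituting the coefficients already found):
  x^0: 2 a_2 - 5 a_0 = 0  ->  2 a_2 = 5 a_0 = -10  ->  a_2 = -5
  x^1: 6 a_3 - 4 a_1 = 0  ->  6 a_3 = 4 a_1 = 12  ->  a_3 = 2
  x^2: 12 a_4 - 3 a_2 = 0  ->  12 a_4 = 3 a_2 = -15  ->  a_4 = -5/4
  x^3: 20 a_5 - 2 a_3 = 0  ->  20 a_5 = 2 a_3 = 4  ->  a_5 = 1/5
Truncated series: y(x) = -2 + 3 x - 5 x^2 + 2 x^3 - (5/4) x^4 + (1/5) x^5 + O(x^6).

a_0 = -2; a_1 = 3; a_2 = -5; a_3 = 2; a_4 = -5/4; a_5 = 1/5


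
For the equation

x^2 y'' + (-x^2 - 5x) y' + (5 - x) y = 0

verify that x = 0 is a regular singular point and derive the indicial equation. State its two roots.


Divide by x^2 to reach normal form y'' + P_1(x) y' + P_2(x) y = 0 with P_1(x) = -1 - 5/x and P_2(x) = -1/x + 5/x^2.
x = 0 is a singular point because the y'-coefficient -1 - 5/x has a pole at x = 0 and the y-coefficient -1/x + 5/x^2 has a pole at x = 0.
It is a regular singular point because x P_1(x) = p(x) = -x - 5 and x^2 P_2(x) = q(x) = 5 - x are polynomials, hence analytic at x = 0.
p(0) = -5,  q(0) = 5.
Indicial equation: r(r-1) + p(0) r + q(0) = 0, i.e. r^2 + (p(0) - 1) r + q(0) = 0, i.e. r^2 - 6 r + 5 = 0.
Discriminant: (-6)^2 - 4(5) = 16, so r = (6 ± 4)/2.
Solving: r_1 = 5, r_2 = 1.

indicial: r^2 - 6 r + 5 = 0; roots r_1 = 5, r_2 = 1


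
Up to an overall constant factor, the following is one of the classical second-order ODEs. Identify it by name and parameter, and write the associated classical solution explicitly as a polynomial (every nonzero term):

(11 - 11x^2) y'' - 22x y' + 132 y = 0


All three coefficients share the factor 11; dividing through by 11 gives  (1 - x^2) y'' - 2x y' + 12 y = 0.
This matches the Legendre equation (1 - x^2) y'' - 2x y' + n(n+1) y = 0 (note the -2x y' term) with n(n+1) = 12, so n = 3; the polynomial solution is P_3(x).
With y = sum_k a_k x^k, matching x^k gives (k+2)(k+1) a_{k+2} = [k(k+1) - n(n+1)] a_k = (k - 3)(k + 4) a_k. The right side vanishes at k = 3, so the series with the parity of 3 terminates at degree 3.
Standard normalization (P_n(1) = 1): leading coefficient (2n)!/(2^n (n!)^2) = 720/(8*36) = 5/2, so a_3 = 5/2. Work downward with a_k = (k+1)(k+2) a_{k+2} / ((k - 3)(k + 4)):
  a_1 = (2)(3)(5/2) / ((1 - 3)(1 + 4)) = 15/(-10) = -3/2
Hence P_3(x) = 5 x^3/2 - 3 x/2.

P_3(x); series = 5 x^3/2 - 3 x/2


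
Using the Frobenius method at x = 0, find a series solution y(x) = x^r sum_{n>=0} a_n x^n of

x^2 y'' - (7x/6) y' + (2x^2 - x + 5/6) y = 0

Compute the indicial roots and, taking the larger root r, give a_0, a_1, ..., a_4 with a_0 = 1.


Write in Frobenius form y'' + (p(x)/x) y' + (q(x)/x^2) y = 0:
  p(x) = -7/6,  q(x) = 2x^2 - x + 5/6.
Indicial equation: r(r-1) + (-7/6) r + (5/6) = 0 -> roots r_1 = 5/3, r_2 = 1/2.
Take r = r_1 = 5/3. Let y(x) = x^r sum_{n>=0} a_n x^n with a_0 = 1.
Substitute y = x^r sum a_n x^n and match x^{r+n}. The recurrence is
  D(n) a_n - 1 a_{n-1} + 2 a_{n-2} = 0,  where D(n) = (r+n)(r+n-1) + (-7/6)(r+n) + (5/6).
  a_n = [1 a_{n-1} - 2 a_{n-2}] / D(n).
Since the indicial polynomial factors as (r - r_1)(r - r_2), D(n) = (r_1 + n - r_1)(r_1 + n - r_2) = n(n + 7/6).
Evaluating step by step (a_0 = 1):
  n = 1: D(1) = 1(1 + 7/6) = 13/6; numerator = 1(1) = 1; a_1 = (1)/(13/6) = 6/13
  n = 2: D(2) = 2(2 + 7/6) = 19/3; numerator = 1(6/13) - 2(1) = -20/13; a_2 = (-20/13)/(19/3) = -60/247
  n = 3: D(3) = 3(3 + 7/6) = 25/2; numerator = 1(-60/247) - 2(6/13) = -288/247; a_3 = (-288/247)/(25/2) = -576/6175
  n = 4: D(4) = 4(4 + 7/6) = 62/3; numerator = 1(-576/6175) - 2(-60/247) = 2424/6175; a_4 = (2424/6175)/(62/3) = 3636/191425

r = 5/3; a_0 = 1; a_1 = 6/13; a_2 = -60/247; a_3 = -576/6175; a_4 = 3636/191425


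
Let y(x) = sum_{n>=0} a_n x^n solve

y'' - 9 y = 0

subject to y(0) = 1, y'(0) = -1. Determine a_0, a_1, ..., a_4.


Ansatz: y(x) = sum_{n>=0} a_n x^n, so y'(x) = sum_{n>=1} n a_n x^(n-1) and y''(x) = sum_{n>=2} n(n-1) a_n x^(n-2).
Substitute into P(x) y'' + Q(x) y' + R(x) y = 0 with P(x) = 1, Q(x) = 0, R(x) = -9, and match powers of x.
Initial conditions: a_0 = 1, a_1 = -1.
Setting the coefficient of each power of x to zero and solving order by order (substituting the coefficients already found):
  x^0: 2 a_2 - 9 a_0 = 0  ->  2 a_2 = 9 a_0 = 9  ->  a_2 = 9/2
  x^1: 6 a_3 - 9 a_1 = 0  ->  6 a_3 = 9 a_1 = -9  ->  a_3 = -3/2
  x^2: 12 a_4 - 9 a_2 = 0  ->  12 a_4 = 9 a_2 = 81/2  ->  a_4 = 27/8
Truncated series: y(x) = 1 - x + (9/2) x^2 - (3/2) x^3 + (27/8) x^4 + O(x^5).

a_0 = 1; a_1 = -1; a_2 = 9/2; a_3 = -3/2; a_4 = 27/8


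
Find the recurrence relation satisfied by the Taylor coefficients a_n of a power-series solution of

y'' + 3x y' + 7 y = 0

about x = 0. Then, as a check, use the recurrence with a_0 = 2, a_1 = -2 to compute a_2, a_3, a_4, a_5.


Substitute y = sum_n a_n x^n.
y''(x) has coefficient (n+2)(n+1) a_{n+2} at x^n;
3 x y'(x) has coefficient 3 n a_n at x^n (shift);
7 y(x) has coefficient 7 a_n at x^n.
Matching x^n: (n+2)(n+1) a_{n+2} + (3n + 7) a_n = 0.
Thus a_{n+2} = (-3n - 7) / ((n+1)(n+2)) * a_n.

Check with a_0 = 2, a_1 = -2 (apply the recurrence for n = 0, 1, 2, 3): a_0 = 2, a_1 = -2, a_2 = -7, a_3 = 10/3, a_4 = 91/12, a_5 = -8/3.

a_(n+2) = (-3n - 7) / ((n+1)(n+2)) * a_n; check: a_0 = 2, a_1 = -2, a_2 = -7, a_3 = 10/3, a_4 = 91/12, a_5 = -8/3


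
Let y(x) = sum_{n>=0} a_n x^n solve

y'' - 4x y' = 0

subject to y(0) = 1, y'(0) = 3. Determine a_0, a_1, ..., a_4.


Ansatz: y(x) = sum_{n>=0} a_n x^n, so y'(x) = sum_{n>=1} n a_n x^(n-1) and y''(x) = sum_{n>=2} n(n-1) a_n x^(n-2).
Substitute into P(x) y'' + Q(x) y' + R(x) y = 0 with P(x) = 1, Q(x) = -4x, R(x) = 0, and match powers of x.
Initial conditions: a_0 = 1, a_1 = 3.
Setting the coefficient of each power of x to zero and solving order by order (substituting the coefficients already found):
  x^0: 2 a_2 = 0  ->  a_2 = 0
  x^1: 6 a_3 - 4 a_1 = 0  ->  6 a_3 = 4 a_1 = 12  ->  a_3 = 2
  x^2: 12 a_4 - 8 a_2 = 0  ->  12 a_4 = 8 a_2 = 0  ->  a_4 = 0
Truncated series: y(x) = 1 + 3 x + 2 x^3 + O(x^5).

a_0 = 1; a_1 = 3; a_2 = 0; a_3 = 2; a_4 = 0


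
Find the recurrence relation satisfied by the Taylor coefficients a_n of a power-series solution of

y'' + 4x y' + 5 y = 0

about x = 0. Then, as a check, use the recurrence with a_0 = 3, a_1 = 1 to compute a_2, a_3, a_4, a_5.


Substitute y = sum_n a_n x^n.
y''(x) has coefficient (n+2)(n+1) a_{n+2} at x^n;
4 x y'(x) has coefficient 4 n a_n at x^n (shift);
5 y(x) has coefficient 5 a_n at x^n.
Matching x^n: (n+2)(n+1) a_{n+2} + (4n + 5) a_n = 0.
Thus a_{n+2} = (-4n - 5) / ((n+1)(n+2)) * a_n.

Check with a_0 = 3, a_1 = 1 (apply the recurrence for n = 0, 1, 2, 3): a_0 = 3, a_1 = 1, a_2 = -15/2, a_3 = -3/2, a_4 = 65/8, a_5 = 51/40.

a_(n+2) = (-4n - 5) / ((n+1)(n+2)) * a_n; check: a_0 = 3, a_1 = 1, a_2 = -15/2, a_3 = -3/2, a_4 = 65/8, a_5 = 51/40


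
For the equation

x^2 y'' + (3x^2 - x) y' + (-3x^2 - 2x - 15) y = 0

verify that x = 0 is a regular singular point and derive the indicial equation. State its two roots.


Divide by x^2 to reach normal form y'' + P_1(x) y' + P_2(x) y = 0 with P_1(x) = 3 - 1/x and P_2(x) = -3 - 2/x - 15/x^2.
x = 0 is a singular point because the y'-coefficient 3 - 1/x has a pole at x = 0 and the y-coefficient -3 - 2/x - 15/x^2 has a pole at x = 0.
It is a regular singular point because x P_1(x) = p(x) = 3x - 1 and x^2 P_2(x) = q(x) = -3x^2 - 2x - 15 are polynomials, hence analytic at x = 0.
p(0) = -1,  q(0) = -15.
Indicial equation: r(r-1) + p(0) r + q(0) = 0, i.e. r^2 + (p(0) - 1) r + q(0) = 0, i.e. r^2 - 2 r - 15 = 0.
Discriminant: (-2)^2 - 4(-15) = 64, so r = (2 ± 8)/2.
Solving: r_1 = 5, r_2 = -3.

indicial: r^2 - 2 r - 15 = 0; roots r_1 = 5, r_2 = -3


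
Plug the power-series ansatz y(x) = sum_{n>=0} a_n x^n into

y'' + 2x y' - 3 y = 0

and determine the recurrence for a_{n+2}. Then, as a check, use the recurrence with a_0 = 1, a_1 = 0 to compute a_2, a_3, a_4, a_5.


Substitute y = sum_n a_n x^n.
y''(x) has coefficient (n+2)(n+1) a_{n+2} at x^n;
2 x y'(x) has coefficient 2 n a_n at x^n (shift);
-3 y(x) has coefficient -3 a_n at x^n.
Matching x^n: (n+2)(n+1) a_{n+2} + (2n - 3) a_n = 0.
Thus a_{n+2} = (-2n + 3) / ((n+1)(n+2)) * a_n.

Check with a_0 = 1, a_1 = 0 (apply the recurrence for n = 0, 1, 2, 3): a_0 = 1, a_1 = 0, a_2 = 3/2, a_3 = 0, a_4 = -1/8, a_5 = 0.

a_(n+2) = (-2n + 3) / ((n+1)(n+2)) * a_n; check: a_0 = 1, a_1 = 0, a_2 = 3/2, a_3 = 0, a_4 = -1/8, a_5 = 0


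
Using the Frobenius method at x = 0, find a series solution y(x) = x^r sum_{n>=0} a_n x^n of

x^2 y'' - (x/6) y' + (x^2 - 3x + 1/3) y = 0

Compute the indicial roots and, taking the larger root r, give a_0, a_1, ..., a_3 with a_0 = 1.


Write in Frobenius form y'' + (p(x)/x) y' + (q(x)/x^2) y = 0:
  p(x) = -1/6,  q(x) = x^2 - 3x + 1/3.
Indicial equation: r(r-1) + (-1/6) r + (1/3) = 0 -> roots r_1 = 2/3, r_2 = 1/2.
Take r = r_1 = 2/3. Let y(x) = x^r sum_{n>=0} a_n x^n with a_0 = 1.
Substitute y = x^r sum a_n x^n and match x^{r+n}. The recurrence is
  D(n) a_n - 3 a_{n-1} + 1 a_{n-2} = 0,  where D(n) = (r+n)(r+n-1) + (-1/6)(r+n) + (1/3).
  a_n = [3 a_{n-1} - 1 a_{n-2}] / D(n).
Since the indicial polynomial factors as (r - r_1)(r - r_2), D(n) = (r_1 + n - r_1)(r_1 + n - r_2) = n(n + 1/6).
Evaluating step by step (a_0 = 1):
  n = 1: D(1) = 1(1 + 1/6) = 7/6; numerator = 3(1) = 3; a_1 = (3)/(7/6) = 18/7
  n = 2: D(2) = 2(2 + 1/6) = 13/3; numerator = 3(18/7) - 1(1) = 47/7; a_2 = (47/7)/(13/3) = 141/91
  n = 3: D(3) = 3(3 + 1/6) = 19/2; numerator = 3(141/91) - 1(18/7) = 27/13; a_3 = (27/13)/(19/2) = 54/247

r = 2/3; a_0 = 1; a_1 = 18/7; a_2 = 141/91; a_3 = 54/247


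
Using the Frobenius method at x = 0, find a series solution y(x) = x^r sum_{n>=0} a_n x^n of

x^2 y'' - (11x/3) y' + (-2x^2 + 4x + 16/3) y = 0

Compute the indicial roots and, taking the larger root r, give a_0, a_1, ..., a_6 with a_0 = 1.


Write in Frobenius form y'' + (p(x)/x) y' + (q(x)/x^2) y = 0:
  p(x) = -11/3,  q(x) = -2x^2 + 4x + 16/3.
Indicial equation: r(r-1) + (-11/3) r + (16/3) = 0 -> roots r_1 = 8/3, r_2 = 2.
Take r = r_1 = 8/3. Let y(x) = x^r sum_{n>=0} a_n x^n with a_0 = 1.
Substitute y = x^r sum a_n x^n and match x^{r+n}. The recurrence is
  D(n) a_n + 4 a_{n-1} - 2 a_{n-2} = 0,  where D(n) = (r+n)(r+n-1) + (-11/3)(r+n) + (16/3).
  a_n = [-4 a_{n-1} + 2 a_{n-2}] / D(n).
Since the indicial polynomial factors as (r - r_1)(r - r_2), D(n) = (r_1 + n - r_1)(r_1 + n - r_2) = n(n + 2/3).
Evaluating step by step (a_0 = 1):
  n = 1: D(1) = 1(1 + 2/3) = 5/3; numerator = -4(1) = -4; a_1 = (-4)/(5/3) = -12/5
  n = 2: D(2) = 2(2 + 2/3) = 16/3; numerator = -4(-12/5) + 2(1) = 58/5; a_2 = (58/5)/(16/3) = 87/40
  n = 3: D(3) = 3(3 + 2/3) = 11; numerator = -4(87/40) + 2(-12/5) = -27/2; a_3 = (-27/2)/(11) = -27/22
  n = 4: D(4) = 4(4 + 2/3) = 56/3; numerator = -4(-27/22) + 2(87/40) = 2037/220; a_4 = (2037/220)/(56/3) = 873/1760
  n = 5: D(5) = 5(5 + 2/3) = 85/3; numerator = -4(873/1760) + 2(-27/22) = -1953/440; a_5 = (-1953/440)/(85/3) = -5859/37400
  n = 6: D(6) = 6(6 + 2/3) = 40; numerator = -4(-5859/37400) + 2(873/1760) = 11007/6800; a_6 = (11007/6800)/(40) = 11007/272000

r = 8/3; a_0 = 1; a_1 = -12/5; a_2 = 87/40; a_3 = -27/22; a_4 = 873/1760; a_5 = -5859/37400; a_6 = 11007/272000


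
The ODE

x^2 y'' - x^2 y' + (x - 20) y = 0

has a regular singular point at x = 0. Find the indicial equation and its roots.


Divide by x^2 to reach normal form y'' + P_1(x) y' + P_2(x) y = 0 with P_1(x) = -1 and P_2(x) = 1/x - 20/x^2.
x = 0 is a singular point because the y-coefficient 1/x - 20/x^2 has a pole at x = 0.
It is a regular singular point because x P_1(x) = p(x) = -x and x^2 P_2(x) = q(x) = x - 20 are polynomials, hence analytic at x = 0.
p(0) = 0,  q(0) = -20.
Indicial equation: r(r-1) + p(0) r + q(0) = 0, i.e. r^2 + (p(0) - 1) r + q(0) = 0, i.e. r^2 - 1 r - 20 = 0.
Discriminant: (-1)^2 - 4(-20) = 81, so r = (1 ± 9)/2.
Solving: r_1 = 5, r_2 = -4.

indicial: r^2 - 1 r - 20 = 0; roots r_1 = 5, r_2 = -4


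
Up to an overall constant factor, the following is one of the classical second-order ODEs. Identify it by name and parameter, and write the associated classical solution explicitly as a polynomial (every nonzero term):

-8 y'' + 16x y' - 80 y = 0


All three coefficients share the factor -8; dividing through by -8 gives  y'' - 2x y' + 10 y = 0.
This matches the Hermite equation y'' - 2x y' + 2n y = 0 with 2n = 10, so n = 5; the polynomial solution is H_5(x).
With y = sum_k a_k x^k, matching x^k gives (k+2)(k+1) a_{k+2} = 2(k - n) a_k = 2(k - 5) a_k. The right side vanishes at k = 5, so the series with the parity of 5 terminates at degree 5.
Standard normalization: leading coefficient of H_n is 2^n, so a_5 = 2^5 = 32. Work downward with a_k = (k+1)(k+2) a_{k+2} / (2(k - n)):
  a_3 = (4)(5)(32) / (2(3 - 5)) = 640/(-4) = -160
  a_1 = (2)(3)(-160) / (2(1 - 5)) = -960/(-8) = 120
Hence H_5(x) = 32 x^5 - 160 x^3 + 120 x.

H_5(x); series = 32 x^5 - 160 x^3 + 120 x


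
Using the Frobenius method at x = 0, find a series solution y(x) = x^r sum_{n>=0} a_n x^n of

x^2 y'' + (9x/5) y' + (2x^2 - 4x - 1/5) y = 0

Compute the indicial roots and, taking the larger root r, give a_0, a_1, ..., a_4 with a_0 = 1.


Write in Frobenius form y'' + (p(x)/x) y' + (q(x)/x^2) y = 0:
  p(x) = 9/5,  q(x) = 2x^2 - 4x - 1/5.
Indicial equation: r(r-1) + (9/5) r + (-1/5) = 0 -> roots r_1 = 1/5, r_2 = -1.
Take r = r_1 = 1/5. Let y(x) = x^r sum_{n>=0} a_n x^n with a_0 = 1.
Substitute y = x^r sum a_n x^n and match x^{r+n}. The recurrence is
  D(n) a_n - 4 a_{n-1} + 2 a_{n-2} = 0,  where D(n) = (r+n)(r+n-1) + (9/5)(r+n) + (-1/5).
  a_n = [4 a_{n-1} - 2 a_{n-2}] / D(n).
Since the indicial polynomial factors as (r - r_1)(r - r_2), D(n) = (r_1 + n - r_1)(r_1 + n - r_2) = n(n + 6/5).
Evaluating step by step (a_0 = 1):
  n = 1: D(1) = 1(1 + 6/5) = 11/5; numerator = 4(1) = 4; a_1 = (4)/(11/5) = 20/11
  n = 2: D(2) = 2(2 + 6/5) = 32/5; numerator = 4(20/11) - 2(1) = 58/11; a_2 = (58/11)/(32/5) = 145/176
  n = 3: D(3) = 3(3 + 6/5) = 63/5; numerator = 4(145/176) - 2(20/11) = -15/44; a_3 = (-15/44)/(63/5) = -25/924
  n = 4: D(4) = 4(4 + 6/5) = 104/5; numerator = 4(-25/924) - 2(145/176) = -295/168; a_4 = (-295/168)/(104/5) = -1475/17472

r = 1/5; a_0 = 1; a_1 = 20/11; a_2 = 145/176; a_3 = -25/924; a_4 = -1475/17472


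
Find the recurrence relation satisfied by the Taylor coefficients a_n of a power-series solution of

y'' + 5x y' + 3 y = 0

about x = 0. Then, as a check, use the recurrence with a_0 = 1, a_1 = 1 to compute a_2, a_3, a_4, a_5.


Substitute y = sum_n a_n x^n.
y''(x) has coefficient (n+2)(n+1) a_{n+2} at x^n;
5 x y'(x) has coefficient 5 n a_n at x^n (shift);
3 y(x) has coefficient 3 a_n at x^n.
Matching x^n: (n+2)(n+1) a_{n+2} + (5n + 3) a_n = 0.
Thus a_{n+2} = (-5n - 3) / ((n+1)(n+2)) * a_n.

Check with a_0 = 1, a_1 = 1 (apply the recurrence for n = 0, 1, 2, 3): a_0 = 1, a_1 = 1, a_2 = -3/2, a_3 = -4/3, a_4 = 13/8, a_5 = 6/5.

a_(n+2) = (-5n - 3) / ((n+1)(n+2)) * a_n; check: a_0 = 1, a_1 = 1, a_2 = -3/2, a_3 = -4/3, a_4 = 13/8, a_5 = 6/5


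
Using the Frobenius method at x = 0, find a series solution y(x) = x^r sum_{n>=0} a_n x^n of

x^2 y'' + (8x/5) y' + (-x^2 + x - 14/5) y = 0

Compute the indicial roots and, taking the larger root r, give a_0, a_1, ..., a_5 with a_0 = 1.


Write in Frobenius form y'' + (p(x)/x) y' + (q(x)/x^2) y = 0:
  p(x) = 8/5,  q(x) = -x^2 + x - 14/5.
Indicial equation: r(r-1) + (8/5) r + (-14/5) = 0 -> roots r_1 = 7/5, r_2 = -2.
Take r = r_1 = 7/5. Let y(x) = x^r sum_{n>=0} a_n x^n with a_0 = 1.
Substitute y = x^r sum a_n x^n and match x^{r+n}. The recurrence is
  D(n) a_n + 1 a_{n-1} - 1 a_{n-2} = 0,  where D(n) = (r+n)(r+n-1) + (8/5)(r+n) + (-14/5).
  a_n = [-1 a_{n-1} + 1 a_{n-2}] / D(n).
Since the indicial polynomial factors as (r - r_1)(r - r_2), D(n) = (r_1 + n - r_1)(r_1 + n - r_2) = n(n + 17/5).
Evaluating step by step (a_0 = 1):
  n = 1: D(1) = 1(1 + 17/5) = 22/5; numerator = -1(1) = -1; a_1 = (-1)/(22/5) = -5/22
  n = 2: D(2) = 2(2 + 17/5) = 54/5; numerator = -1(-5/22) + 1(1) = 27/22; a_2 = (27/22)/(54/5) = 5/44
  n = 3: D(3) = 3(3 + 17/5) = 96/5; numerator = -1(5/44) + 1(-5/22) = -15/44; a_3 = (-15/44)/(96/5) = -25/1408
  n = 4: D(4) = 4(4 + 17/5) = 148/5; numerator = -1(-25/1408) + 1(5/44) = 185/1408; a_4 = (185/1408)/(148/5) = 25/5632
  n = 5: D(5) = 5(5 + 17/5) = 42; numerator = -1(25/5632) + 1(-25/1408) = -125/5632; a_5 = (-125/5632)/(42) = -125/236544

r = 7/5; a_0 = 1; a_1 = -5/22; a_2 = 5/44; a_3 = -25/1408; a_4 = 25/5632; a_5 = -125/236544


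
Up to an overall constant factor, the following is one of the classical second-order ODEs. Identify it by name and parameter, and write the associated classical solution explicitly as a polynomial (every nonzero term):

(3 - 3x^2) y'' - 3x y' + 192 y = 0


All three coefficients share the factor 3; dividing through by 3 gives  (1 - x^2) y'' - x y' + 64 y = 0.
This matches the Chebyshev equation (1 - x^2) y'' - x y' + n^2 y = 0 (note the -x y' term, not -2x y') with n^2 = 64, so n = 8; the polynomial solution is T_8(x).
With y = sum_k a_k x^k, matching x^k gives (k+2)(k+1) a_{k+2} = (k^2 - n^2) a_k = (k - 8)(k + 8) a_k. The right side vanishes at k = 8, so the series with the parity of 8 terminates at degree 8.
Standard normalization: leading coefficient of T_n is 2^(n-1), so a_8 = 2^7 = 128. Work downward with a_k = (k+1)(k+2) a_{k+2} / ((k - 8)(k + 8)):
  a_6 = (7)(8)(128) / ((6 - 8)(6 + 8)) = 7168/(-28) = -256
  a_4 = (5)(6)(-256) / ((4 - 8)(4 + 8)) = -7680/(-48) = 160
  a_2 = (3)(4)(160) / ((2 - 8)(2 + 8)) = 1920/(-60) = -32
  a_0 = (1)(2)(-32) / ((0 - 8)(0 + 8)) = -64/(-64) = 1
Hence T_8(x) = 128 x^8 - 256 x^6 + 160 x^4 - 32 x^2 + 1.

T_8(x); series = 128 x^8 - 256 x^6 + 160 x^4 - 32 x^2 + 1


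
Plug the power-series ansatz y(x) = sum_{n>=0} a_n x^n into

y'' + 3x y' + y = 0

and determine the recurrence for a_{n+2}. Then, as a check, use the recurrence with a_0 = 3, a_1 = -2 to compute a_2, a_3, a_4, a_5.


Substitute y = sum_n a_n x^n.
y''(x) has coefficient (n+2)(n+1) a_{n+2} at x^n;
3 x y'(x) has coefficient 3 n a_n at x^n (shift);
y(x) has coefficient 1 a_n at x^n.
Matching x^n: (n+2)(n+1) a_{n+2} + (3n + 1) a_n = 0.
Thus a_{n+2} = (-3n - 1) / ((n+1)(n+2)) * a_n.

Check with a_0 = 3, a_1 = -2 (apply the recurrence for n = 0, 1, 2, 3): a_0 = 3, a_1 = -2, a_2 = -3/2, a_3 = 4/3, a_4 = 7/8, a_5 = -2/3.

a_(n+2) = (-3n - 1) / ((n+1)(n+2)) * a_n; check: a_0 = 3, a_1 = -2, a_2 = -3/2, a_3 = 4/3, a_4 = 7/8, a_5 = -2/3


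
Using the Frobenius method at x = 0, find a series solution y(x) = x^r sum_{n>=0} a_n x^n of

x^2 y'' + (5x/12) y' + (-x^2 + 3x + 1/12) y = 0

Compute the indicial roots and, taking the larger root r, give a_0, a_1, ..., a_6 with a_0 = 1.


Write in Frobenius form y'' + (p(x)/x) y' + (q(x)/x^2) y = 0:
  p(x) = 5/12,  q(x) = -x^2 + 3x + 1/12.
Indicial equation: r(r-1) + (5/12) r + (1/12) = 0 -> roots r_1 = 1/3, r_2 = 1/4.
Take r = r_1 = 1/3. Let y(x) = x^r sum_{n>=0} a_n x^n with a_0 = 1.
Substitute y = x^r sum a_n x^n and match x^{r+n}. The recurrence is
  D(n) a_n + 3 a_{n-1} - 1 a_{n-2} = 0,  where D(n) = (r+n)(r+n-1) + (5/12)(r+n) + (1/12).
  a_n = [-3 a_{n-1} + 1 a_{n-2}] / D(n).
Since the indicial polynomial factors as (r - r_1)(r - r_2), D(n) = (r_1 + n - r_1)(r_1 + n - r_2) = n(n + 1/12).
Evaluating step by step (a_0 = 1):
  n = 1: D(1) = 1(1 + 1/12) = 13/12; numerator = -3(1) = -3; a_1 = (-3)/(13/12) = -36/13
  n = 2: D(2) = 2(2 + 1/12) = 25/6; numerator = -3(-36/13) + 1(1) = 121/13; a_2 = (121/13)/(25/6) = 726/325
  n = 3: D(3) = 3(3 + 1/12) = 37/4; numerator = -3(726/325) + 1(-36/13) = -3078/325; a_3 = (-3078/325)/(37/4) = -12312/12025
  n = 4: D(4) = 4(4 + 1/12) = 49/3; numerator = -3(-12312/12025) + 1(726/325) = 63798/12025; a_4 = (63798/12025)/(49/3) = 3906/12025
  n = 5: D(5) = 5(5 + 1/12) = 305/12; numerator = -3(3906/12025) + 1(-12312/12025) = -4806/2405; a_5 = (-4806/2405)/(305/12) = -57672/733525
  n = 6: D(6) = 6(6 + 1/12) = 73/2; numerator = -3(-57672/733525) + 1(3906/12025) = 411282/733525; a_6 = (411282/733525)/(73/2) = 11268/733525

r = 1/3; a_0 = 1; a_1 = -36/13; a_2 = 726/325; a_3 = -12312/12025; a_4 = 3906/12025; a_5 = -57672/733525; a_6 = 11268/733525


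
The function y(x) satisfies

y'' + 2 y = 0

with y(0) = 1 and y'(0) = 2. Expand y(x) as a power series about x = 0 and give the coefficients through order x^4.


Ansatz: y(x) = sum_{n>=0} a_n x^n, so y'(x) = sum_{n>=1} n a_n x^(n-1) and y''(x) = sum_{n>=2} n(n-1) a_n x^(n-2).
Substitute into P(x) y'' + Q(x) y' + R(x) y = 0 with P(x) = 1, Q(x) = 0, R(x) = 2, and match powers of x.
Initial conditions: a_0 = 1, a_1 = 2.
Setting the coefficient of each power of x to zero and solving order by order (substituting the coefficients already found):
  x^0: 2 a_2 + 2 a_0 = 0  ->  2 a_2 = -2 a_0 = -2  ->  a_2 = -1
  x^1: 6 a_3 + 2 a_1 = 0  ->  6 a_3 = -2 a_1 = -4  ->  a_3 = -2/3
  x^2: 12 a_4 + 2 a_2 = 0  ->  12 a_4 = -2 a_2 = 2  ->  a_4 = 1/6
Truncated series: y(x) = 1 + 2 x - x^2 - (2/3) x^3 + (1/6) x^4 + O(x^5).

a_0 = 1; a_1 = 2; a_2 = -1; a_3 = -2/3; a_4 = 1/6


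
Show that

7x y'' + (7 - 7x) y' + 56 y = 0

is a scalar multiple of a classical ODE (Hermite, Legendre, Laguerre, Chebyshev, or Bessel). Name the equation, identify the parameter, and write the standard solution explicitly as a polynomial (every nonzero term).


All three coefficients share the factor 7; dividing through by 7 gives  x y'' + (1 - x) y' + 8 y = 0.
This matches the Laguerre equation x y'' + (1 - x) y' + n y = 0 with n = 8; the polynomial solution is L_8(x).
With y = sum_k a_k x^k, matching x^k gives (k+1)k a_{k+1} + (k+1) a_{k+1} - k a_k + n a_k = 0, i.e. (k+1)^2 a_{k+1} = (k - n) a_k = (k - 8) a_k. The right side vanishes at k = 8, so the series terminates at degree 8.
Standard normalization L_n(0) = 1 gives a_0 = 1. Work upward with a_{k+1} = (k - 8) a_k / (k+1)^2:
  a_1 = (0 - 8)(1) / 1^2 = -8/1 = -8
  a_2 = (1 - 8)(-8) / 2^2 = 56/4 = 14
  a_3 = (2 - 8)(14) / 3^2 = -84/9 = -28/3
  a_4 = (3 - 8)(-28/3) / 4^2 = (140/3)/16 = 35/12
  a_5 = (4 - 8)(35/12) / 5^2 = (-35/3)/25 = -7/15
  a_6 = (5 - 8)(-7/15) / 6^2 = (7/5)/36 = 7/180
  a_7 = (6 - 8)(7/180) / 7^2 = (-7/90)/49 = -1/630
  a_8 = (7 - 8)(-1/630) / 8^2 = (1/630)/64 = 1/40320
Hence L_8(x) = x^8/40320 - x^7/630 + 7 x^6/180 - 7 x^5/15 + 35 x^4/12 - 28 x^3/3 + 14 x^2 - 8 x + 1.

L_8(x); series = x^8/40320 - x^7/630 + 7 x^6/180 - 7 x^5/15 + 35 x^4/12 - 28 x^3/3 + 14 x^2 - 8 x + 1


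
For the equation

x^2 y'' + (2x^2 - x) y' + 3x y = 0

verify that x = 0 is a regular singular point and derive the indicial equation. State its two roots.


Divide by x^2 to reach normal form y'' + P_1(x) y' + P_2(x) y = 0 with P_1(x) = 2 - 1/x and P_2(x) = 3/x.
x = 0 is a singular point because the y'-coefficient 2 - 1/x has a pole at x = 0 and the y-coefficient 3/x has a pole at x = 0.
It is a regular singular point because x P_1(x) = p(x) = 2x - 1 and x^2 P_2(x) = q(x) = 3x are polynomials, hence analytic at x = 0.
p(0) = -1,  q(0) = 0.
Indicial equation: r(r-1) + p(0) r + q(0) = 0, i.e. r^2 + (p(0) - 1) r + q(0) = 0, i.e. r^2 - 2 r = 0.
Discriminant: (-2)^2 - 4(0) = 4, so r = (2 ± 2)/2.
Solving: r_1 = 2, r_2 = 0.

indicial: r^2 - 2 r = 0; roots r_1 = 2, r_2 = 0


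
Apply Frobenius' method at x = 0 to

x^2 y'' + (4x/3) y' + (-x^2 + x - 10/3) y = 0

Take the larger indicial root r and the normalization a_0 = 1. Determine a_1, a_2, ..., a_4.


Write in Frobenius form y'' + (p(x)/x) y' + (q(x)/x^2) y = 0:
  p(x) = 4/3,  q(x) = -x^2 + x - 10/3.
Indicial equation: r(r-1) + (4/3) r + (-10/3) = 0 -> roots r_1 = 5/3, r_2 = -2.
Take r = r_1 = 5/3. Let y(x) = x^r sum_{n>=0} a_n x^n with a_0 = 1.
Substitute y = x^r sum a_n x^n and match x^{r+n}. The recurrence is
  D(n) a_n + 1 a_{n-1} - 1 a_{n-2} = 0,  where D(n) = (r+n)(r+n-1) + (4/3)(r+n) + (-10/3).
  a_n = [-1 a_{n-1} + 1 a_{n-2}] / D(n).
Since the indicial polynomial factors as (r - r_1)(r - r_2), D(n) = (r_1 + n - r_1)(r_1 + n - r_2) = n(n + 11/3).
Evaluating step by step (a_0 = 1):
  n = 1: D(1) = 1(1 + 11/3) = 14/3; numerator = -1(1) = -1; a_1 = (-1)/(14/3) = -3/14
  n = 2: D(2) = 2(2 + 11/3) = 34/3; numerator = -1(-3/14) + 1(1) = 17/14; a_2 = (17/14)/(34/3) = 3/28
  n = 3: D(3) = 3(3 + 11/3) = 20; numerator = -1(3/28) + 1(-3/14) = -9/28; a_3 = (-9/28)/(20) = -9/560
  n = 4: D(4) = 4(4 + 11/3) = 92/3; numerator = -1(-9/560) + 1(3/28) = 69/560; a_4 = (69/560)/(92/3) = 9/2240

r = 5/3; a_0 = 1; a_1 = -3/14; a_2 = 3/28; a_3 = -9/560; a_4 = 9/2240


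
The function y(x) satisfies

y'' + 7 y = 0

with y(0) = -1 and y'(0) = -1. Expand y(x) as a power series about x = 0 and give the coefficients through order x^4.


Ansatz: y(x) = sum_{n>=0} a_n x^n, so y'(x) = sum_{n>=1} n a_n x^(n-1) and y''(x) = sum_{n>=2} n(n-1) a_n x^(n-2).
Substitute into P(x) y'' + Q(x) y' + R(x) y = 0 with P(x) = 1, Q(x) = 0, R(x) = 7, and match powers of x.
Initial conditions: a_0 = -1, a_1 = -1.
Setting the coefficient of each power of x to zero and solving order by order (substituting the coefficients already found):
  x^0: 2 a_2 + 7 a_0 = 0  ->  2 a_2 = -7 a_0 = 7  ->  a_2 = 7/2
  x^1: 6 a_3 + 7 a_1 = 0  ->  6 a_3 = -7 a_1 = 7  ->  a_3 = 7/6
  x^2: 12 a_4 + 7 a_2 = 0  ->  12 a_4 = -7 a_2 = -49/2  ->  a_4 = -49/24
Truncated series: y(x) = -1 - x + (7/2) x^2 + (7/6) x^3 - (49/24) x^4 + O(x^5).

a_0 = -1; a_1 = -1; a_2 = 7/2; a_3 = 7/6; a_4 = -49/24


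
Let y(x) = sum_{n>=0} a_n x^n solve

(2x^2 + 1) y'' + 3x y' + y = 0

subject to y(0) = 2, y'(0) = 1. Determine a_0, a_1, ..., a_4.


Ansatz: y(x) = sum_{n>=0} a_n x^n, so y'(x) = sum_{n>=1} n a_n x^(n-1) and y''(x) = sum_{n>=2} n(n-1) a_n x^(n-2).
Substitute into P(x) y'' + Q(x) y' + R(x) y = 0 with P(x) = 2x^2 + 1, Q(x) = 3x, R(x) = 1, and match powers of x.
Initial conditions: a_0 = 2, a_1 = 1.
Setting the coefficient of each power of x to zero and solving order by order (substituting the coefficients already found):
  x^0: 2 a_2 + a_0 = 0  ->  2 a_2 = -a_0 = -2  ->  a_2 = -1
  x^1: 6 a_3 + 4 a_1 = 0  ->  6 a_3 = -4 a_1 = -4  ->  a_3 = -2/3
  x^2: 12 a_4 + 11 a_2 = 0  ->  12 a_4 = -11 a_2 = 11  ->  a_4 = 11/12
Truncated series: y(x) = 2 + x - x^2 - (2/3) x^3 + (11/12) x^4 + O(x^5).

a_0 = 2; a_1 = 1; a_2 = -1; a_3 = -2/3; a_4 = 11/12


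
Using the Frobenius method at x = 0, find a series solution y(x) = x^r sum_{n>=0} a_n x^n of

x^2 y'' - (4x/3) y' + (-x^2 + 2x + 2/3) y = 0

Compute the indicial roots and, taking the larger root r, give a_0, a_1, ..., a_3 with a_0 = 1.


Write in Frobenius form y'' + (p(x)/x) y' + (q(x)/x^2) y = 0:
  p(x) = -4/3,  q(x) = -x^2 + 2x + 2/3.
Indicial equation: r(r-1) + (-4/3) r + (2/3) = 0 -> roots r_1 = 2, r_2 = 1/3.
Take r = r_1 = 2. Let y(x) = x^r sum_{n>=0} a_n x^n with a_0 = 1.
Substitute y = x^r sum a_n x^n and match x^{r+n}. The recurrence is
  D(n) a_n + 2 a_{n-1} - 1 a_{n-2} = 0,  where D(n) = (r+n)(r+n-1) + (-4/3)(r+n) + (2/3).
  a_n = [-2 a_{n-1} + 1 a_{n-2}] / D(n).
Since the indicial polynomial factors as (r - r_1)(r - r_2), D(n) = (r_1 + n - r_1)(r_1 + n - r_2) = n(n + 5/3).
Evaluating step by step (a_0 = 1):
  n = 1: D(1) = 1(1 + 5/3) = 8/3; numerator = -2(1) = -2; a_1 = (-2)/(8/3) = -3/4
  n = 2: D(2) = 2(2 + 5/3) = 22/3; numerator = -2(-3/4) + 1(1) = 5/2; a_2 = (5/2)/(22/3) = 15/44
  n = 3: D(3) = 3(3 + 5/3) = 14; numerator = -2(15/44) + 1(-3/4) = -63/44; a_3 = (-63/44)/(14) = -9/88

r = 2; a_0 = 1; a_1 = -3/4; a_2 = 15/44; a_3 = -9/88


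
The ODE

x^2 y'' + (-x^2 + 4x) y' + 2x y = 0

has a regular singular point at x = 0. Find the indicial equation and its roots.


Divide by x^2 to reach normal form y'' + P_1(x) y' + P_2(x) y = 0 with P_1(x) = -1 + 4/x and P_2(x) = 2/x.
x = 0 is a singular point because the y'-coefficient -1 + 4/x has a pole at x = 0 and the y-coefficient 2/x has a pole at x = 0.
It is a regular singular point because x P_1(x) = p(x) = 4 - x and x^2 P_2(x) = q(x) = 2x are polynomials, hence analytic at x = 0.
p(0) = 4,  q(0) = 0.
Indicial equation: r(r-1) + p(0) r + q(0) = 0, i.e. r^2 + (p(0) - 1) r + q(0) = 0, i.e. r^2 + 3 r = 0.
Discriminant: (3)^2 - 4(0) = 9, so r = (-3 ± 3)/2.
Solving: r_1 = 0, r_2 = -3.

indicial: r^2 + 3 r = 0; roots r_1 = 0, r_2 = -3


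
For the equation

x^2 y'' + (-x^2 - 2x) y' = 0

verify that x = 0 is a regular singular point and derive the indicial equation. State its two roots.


Divide by x^2 to reach normal form y'' + P_1(x) y' + P_2(x) y = 0 with P_1(x) = -1 - 2/x and P_2(x) = 0.
x = 0 is a singular point because the y'-coefficient -1 - 2/x has a pole at x = 0.
It is a regular singular point because x P_1(x) = p(x) = -x - 2 and x^2 P_2(x) = q(x) = 0 are polynomials, hence analytic at x = 0.
p(0) = -2,  q(0) = 0.
Indicial equation: r(r-1) + p(0) r + q(0) = 0, i.e. r^2 + (p(0) - 1) r + q(0) = 0, i.e. r^2 - 3 r = 0.
Discriminant: (-3)^2 - 4(0) = 9, so r = (3 ± 3)/2.
Solving: r_1 = 3, r_2 = 0.

indicial: r^2 - 3 r = 0; roots r_1 = 3, r_2 = 0


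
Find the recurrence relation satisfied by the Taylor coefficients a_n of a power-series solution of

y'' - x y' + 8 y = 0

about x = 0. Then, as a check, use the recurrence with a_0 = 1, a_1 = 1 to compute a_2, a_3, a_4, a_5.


Substitute y = sum_n a_n x^n.
y''(x) has coefficient (n+2)(n+1) a_{n+2} at x^n;
-x y'(x) has coefficient -n a_n at x^n (shift);
8 y(x) has coefficient 8 a_n at x^n.
Matching x^n: (n+2)(n+1) a_{n+2} + (-n + 8) a_n = 0.
Thus a_{n+2} = (n - 8) / ((n+1)(n+2)) * a_n.

Check with a_0 = 1, a_1 = 1 (apply the recurrence for n = 0, 1, 2, 3): a_0 = 1, a_1 = 1, a_2 = -4, a_3 = -7/6, a_4 = 2, a_5 = 7/24.

a_(n+2) = (n - 8) / ((n+1)(n+2)) * a_n; check: a_0 = 1, a_1 = 1, a_2 = -4, a_3 = -7/6, a_4 = 2, a_5 = 7/24


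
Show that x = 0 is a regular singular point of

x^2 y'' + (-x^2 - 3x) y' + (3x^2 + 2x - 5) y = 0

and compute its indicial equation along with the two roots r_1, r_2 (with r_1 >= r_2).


Divide by x^2 to reach normal form y'' + P_1(x) y' + P_2(x) y = 0 with P_1(x) = -1 - 3/x and P_2(x) = 3 + 2/x - 5/x^2.
x = 0 is a singular point because the y'-coefficient -1 - 3/x has a pole at x = 0 and the y-coefficient 3 + 2/x - 5/x^2 has a pole at x = 0.
It is a regular singular point because x P_1(x) = p(x) = -x - 3 and x^2 P_2(x) = q(x) = 3x^2 + 2x - 5 are polynomials, hence analytic at x = 0.
p(0) = -3,  q(0) = -5.
Indicial equation: r(r-1) + p(0) r + q(0) = 0, i.e. r^2 + (p(0) - 1) r + q(0) = 0, i.e. r^2 - 4 r - 5 = 0.
Discriminant: (-4)^2 - 4(-5) = 36, so r = (4 ± 6)/2.
Solving: r_1 = 5, r_2 = -1.

indicial: r^2 - 4 r - 5 = 0; roots r_1 = 5, r_2 = -1


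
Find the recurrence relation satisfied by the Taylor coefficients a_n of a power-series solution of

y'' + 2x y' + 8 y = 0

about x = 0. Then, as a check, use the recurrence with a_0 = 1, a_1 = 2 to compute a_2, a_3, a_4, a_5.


Substitute y = sum_n a_n x^n.
y''(x) has coefficient (n+2)(n+1) a_{n+2} at x^n;
2 x y'(x) has coefficient 2 n a_n at x^n (shift);
8 y(x) has coefficient 8 a_n at x^n.
Matching x^n: (n+2)(n+1) a_{n+2} + (2n + 8) a_n = 0.
Thus a_{n+2} = (-2n - 8) / ((n+1)(n+2)) * a_n.

Check with a_0 = 1, a_1 = 2 (apply the recurrence for n = 0, 1, 2, 3): a_0 = 1, a_1 = 2, a_2 = -4, a_3 = -10/3, a_4 = 4, a_5 = 7/3.

a_(n+2) = (-2n - 8) / ((n+1)(n+2)) * a_n; check: a_0 = 1, a_1 = 2, a_2 = -4, a_3 = -10/3, a_4 = 4, a_5 = 7/3


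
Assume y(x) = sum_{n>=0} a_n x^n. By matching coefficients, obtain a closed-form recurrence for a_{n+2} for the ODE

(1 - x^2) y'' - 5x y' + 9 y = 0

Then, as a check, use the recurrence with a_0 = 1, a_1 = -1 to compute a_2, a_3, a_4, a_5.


Substitute y = sum_n a_n x^n.
(1 - 1 x^2) y'' contributes (n+2)(n+1) a_{n+2} - n(n-1) a_n at x^n.
-5 x y'(x) contributes -5 n a_n at x^n.
9 y(x) contributes 9 a_n at x^n.
Matching x^n: (n+2)(n+1) a_{n+2} + (-n(n-1) - 5 n + 9) a_n = 0.
Thus a_{n+2} = (n(n-1) + 5 n - 9) / ((n+1)(n+2)) * a_n.

Check with a_0 = 1, a_1 = -1 (apply the recurrence for n = 0, 1, 2, 3): a_0 = 1, a_1 = -1, a_2 = -9/2, a_3 = 2/3, a_4 = -9/8, a_5 = 2/5.

a_(n+2) = (n(n-1) + 5 n - 9) / ((n+1)(n+2)) * a_n; check: a_0 = 1, a_1 = -1, a_2 = -9/2, a_3 = 2/3, a_4 = -9/8, a_5 = 2/5


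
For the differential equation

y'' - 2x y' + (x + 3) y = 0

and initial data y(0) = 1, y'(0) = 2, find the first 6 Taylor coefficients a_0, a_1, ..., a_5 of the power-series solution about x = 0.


Ansatz: y(x) = sum_{n>=0} a_n x^n, so y'(x) = sum_{n>=1} n a_n x^(n-1) and y''(x) = sum_{n>=2} n(n-1) a_n x^(n-2).
Substitute into P(x) y'' + Q(x) y' + R(x) y = 0 with P(x) = 1, Q(x) = -2x, R(x) = x + 3, and match powers of x.
Initial conditions: a_0 = 1, a_1 = 2.
Setting the coefficient of each power of x to zero and solving order by order (substituting the coefficients already found):
  x^0: 2 a_2 + 3 a_0 = 0  ->  2 a_2 = -3 a_0 = -3  ->  a_2 = -3/2
  x^1: 6 a_3 + a_1 + a_0 = 0  ->  6 a_3 = -a_1 - a_0 = -3  ->  a_3 = -1/2
  x^2: 12 a_4 - a_2 + a_1 = 0  ->  12 a_4 = a_2 - a_1 = -7/2  ->  a_4 = -7/24
  x^3: 20 a_5 - 3 a_3 + a_2 = 0  ->  20 a_5 = 3 a_3 - a_2 = 0  ->  a_5 = 0
Truncated series: y(x) = 1 + 2 x - (3/2) x^2 - (1/2) x^3 - (7/24) x^4 + O(x^6).

a_0 = 1; a_1 = 2; a_2 = -3/2; a_3 = -1/2; a_4 = -7/24; a_5 = 0


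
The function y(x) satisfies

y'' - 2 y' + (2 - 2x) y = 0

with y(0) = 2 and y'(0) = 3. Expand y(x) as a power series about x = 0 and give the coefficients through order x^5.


Ansatz: y(x) = sum_{n>=0} a_n x^n, so y'(x) = sum_{n>=1} n a_n x^(n-1) and y''(x) = sum_{n>=2} n(n-1) a_n x^(n-2).
Substitute into P(x) y'' + Q(x) y' + R(x) y = 0 with P(x) = 1, Q(x) = -2, R(x) = 2 - 2x, and match powers of x.
Initial conditions: a_0 = 2, a_1 = 3.
Setting the coefficient of each power of x to zero and solving order by order (substituting the coefficients already found):
  x^0: 2 a_2 - 2 a_1 + 2 a_0 = 0  ->  2 a_2 = 2 a_1 - 2 a_0 = 2  ->  a_2 = 1
  x^1: 6 a_3 - 4 a_2 + 2 a_1 - 2 a_0 = 0  ->  6 a_3 = 4 a_2 - 2 a_1 + 2 a_0 = 2  ->  a_3 = 1/3
  x^2: 12 a_4 - 6 a_3 + 2 a_2 - 2 a_1 = 0  ->  12 a_4 = 6 a_3 - 2 a_2 + 2 a_1 = 6  ->  a_4 = 1/2
  x^3: 20 a_5 - 8 a_4 + 2 a_3 - 2 a_2 = 0  ->  20 a_5 = 8 a_4 - 2 a_3 + 2 a_2 = 16/3  ->  a_5 = 4/15
Truncated series: y(x) = 2 + 3 x + x^2 + (1/3) x^3 + (1/2) x^4 + (4/15) x^5 + O(x^6).

a_0 = 2; a_1 = 3; a_2 = 1; a_3 = 1/3; a_4 = 1/2; a_5 = 4/15


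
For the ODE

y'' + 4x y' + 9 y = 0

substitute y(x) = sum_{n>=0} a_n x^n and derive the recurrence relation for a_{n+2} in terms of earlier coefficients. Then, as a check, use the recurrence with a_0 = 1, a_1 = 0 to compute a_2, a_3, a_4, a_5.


Substitute y = sum_n a_n x^n.
y''(x) has coefficient (n+2)(n+1) a_{n+2} at x^n;
4 x y'(x) has coefficient 4 n a_n at x^n (shift);
9 y(x) has coefficient 9 a_n at x^n.
Matching x^n: (n+2)(n+1) a_{n+2} + (4n + 9) a_n = 0.
Thus a_{n+2} = (-4n - 9) / ((n+1)(n+2)) * a_n.

Check with a_0 = 1, a_1 = 0 (apply the recurrence for n = 0, 1, 2, 3): a_0 = 1, a_1 = 0, a_2 = -9/2, a_3 = 0, a_4 = 51/8, a_5 = 0.

a_(n+2) = (-4n - 9) / ((n+1)(n+2)) * a_n; check: a_0 = 1, a_1 = 0, a_2 = -9/2, a_3 = 0, a_4 = 51/8, a_5 = 0


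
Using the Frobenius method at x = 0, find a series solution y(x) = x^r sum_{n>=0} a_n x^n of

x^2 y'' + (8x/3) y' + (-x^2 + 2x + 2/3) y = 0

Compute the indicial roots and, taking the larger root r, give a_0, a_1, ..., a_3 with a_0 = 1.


Write in Frobenius form y'' + (p(x)/x) y' + (q(x)/x^2) y = 0:
  p(x) = 8/3,  q(x) = -x^2 + 2x + 2/3.
Indicial equation: r(r-1) + (8/3) r + (2/3) = 0 -> roots r_1 = -2/3, r_2 = -1.
Take r = r_1 = -2/3. Let y(x) = x^r sum_{n>=0} a_n x^n with a_0 = 1.
Substitute y = x^r sum a_n x^n and match x^{r+n}. The recurrence is
  D(n) a_n + 2 a_{n-1} - 1 a_{n-2} = 0,  where D(n) = (r+n)(r+n-1) + (8/3)(r+n) + (2/3).
  a_n = [-2 a_{n-1} + 1 a_{n-2}] / D(n).
Since the indicial polynomial factors as (r - r_1)(r - r_2), D(n) = (r_1 + n - r_1)(r_1 + n - r_2) = n(n + 1/3).
Evaluating step by step (a_0 = 1):
  n = 1: D(1) = 1(1 + 1/3) = 4/3; numerator = -2(1) = -2; a_1 = (-2)/(4/3) = -3/2
  n = 2: D(2) = 2(2 + 1/3) = 14/3; numerator = -2(-3/2) + 1(1) = 4; a_2 = (4)/(14/3) = 6/7
  n = 3: D(3) = 3(3 + 1/3) = 10; numerator = -2(6/7) + 1(-3/2) = -45/14; a_3 = (-45/14)/(10) = -9/28

r = -2/3; a_0 = 1; a_1 = -3/2; a_2 = 6/7; a_3 = -9/28
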